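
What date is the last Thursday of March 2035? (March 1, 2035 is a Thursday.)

2035-03-29

March 2035 begins on a Thursday, so the first Thursday is March 1.
March 2035 has 31 days. Adding weeks: 1, 8, 15, 22, 29 — the last one ≤ 31 is the 29th.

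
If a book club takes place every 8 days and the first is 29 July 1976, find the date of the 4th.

22 August 1976

The 4th occurrence is 3 intervals after the first: 3 × 8 = 24 days after 29 July 1976.
July has 31 days — 2 days to the end of July leaves 22.
22 days into August → 22 August 1976.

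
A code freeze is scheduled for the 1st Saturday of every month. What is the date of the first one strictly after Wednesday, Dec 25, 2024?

Jan 4, 2025

Dec 2024 starts on a Sunday, so its 1st Saturday is Dec 7, 2024 (6 days in).
That is not after Dec 25, 2024, so look at Jan 2025.
Jan 2025 starts on a Wednesday, so its 1st Saturday is Jan 4, 2025 (3 days in).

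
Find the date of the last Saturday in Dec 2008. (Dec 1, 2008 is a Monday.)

Dec 2008 begins on a Monday, so the first Saturday is Dec 6 (5 days later).
Dec 2008 has 31 days. Adding weeks: 6, 13, 20, 27 — the last one ≤ 31 is the 27th.

Dec 27, 2008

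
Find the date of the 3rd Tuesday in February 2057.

20 February 2057

February 2057 begins on a Thursday, so the first Tuesday is February 6 (5 days later).
The 3rd Tuesday is 2 weeks later: 6 + 14 = 20.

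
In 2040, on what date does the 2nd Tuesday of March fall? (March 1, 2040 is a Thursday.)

March 13, 2040

March 2040 begins on a Thursday, so the first Tuesday is March 6 (5 days later).
The 2nd Tuesday is 1 weeks later: 6 + 7 = 13.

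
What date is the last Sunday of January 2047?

27 January 2047

January 2047 begins on a Tuesday, so the first Sunday is January 6 (5 days later).
January 2047 has 31 days. Adding weeks: 6, 13, 20, 27 — the last one ≤ 31 is the 27th.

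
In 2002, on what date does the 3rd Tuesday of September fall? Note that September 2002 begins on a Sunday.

September 2002 begins on a Sunday, so the first Tuesday is September 3 (2 days later).
The 3rd Tuesday is 2 weeks later: 3 + 14 = 17.

September 17, 2002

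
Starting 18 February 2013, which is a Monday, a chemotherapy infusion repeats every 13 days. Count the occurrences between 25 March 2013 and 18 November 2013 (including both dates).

Occurrences land 13·i days after 18 February 2013 for i = 0, 1, 2, …
25 March 2013 is 35 days after the start; 35 ÷ 13 = 2 remainder 9; since the remainder is 9, round up to i = 3. First occurrence in the window: #4 on 29 March 2013 (3×13 = 39 days in).
18 November 2013 is 273 days after the start; 273 ÷ 13 = 21 remainder 0. Last occurrence in the window: #22 on 18 November 2013.
Occurrences #4 through #22: 19 in total.

19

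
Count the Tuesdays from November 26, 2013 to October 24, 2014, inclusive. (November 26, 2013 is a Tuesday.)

November 26, 2013 is a Tuesday; the first Tuesday on or after it is November 26, 2013.
From November 26, 2013 to October 24, 2014: 35 + 297 = 332 days (rest of 2013, to October 24, 2014 in 2014).
332 ÷ 7 = 47 full weeks with remainder 3, so 47 more Tuesdays after the first → 48.

48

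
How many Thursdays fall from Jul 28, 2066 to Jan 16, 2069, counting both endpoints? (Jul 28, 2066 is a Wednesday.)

129

Jul 28, 2066 is a Wednesday; the first Thursday on or after it is Jul 29, 2066 (1 day later).
From Jul 29, 2066 to Jan 16, 2069: 155 + 365 + 366 + 16 = 902 days (rest of 2066, 2067, 2068, to Jan 16, 2069 in 2069).
902 ÷ 7 = 128 full weeks with remainder 6, so 128 more Thursdays after the first → 129.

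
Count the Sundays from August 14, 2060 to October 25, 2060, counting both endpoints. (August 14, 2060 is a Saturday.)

August 14, 2060 is a Saturday; the first Sunday on or after it is August 15, 2060 (1 day later).
From August 15, 2060 to October 25, 2060: 16 + 30 + 25 = 71 days (rest of August, September, October).
71 ÷ 7 = 10 full weeks with remainder 1, so 10 more Sundays after the first → 11.

11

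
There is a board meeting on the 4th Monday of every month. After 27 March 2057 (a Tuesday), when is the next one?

March 2057 starts on a Thursday; its first Monday is the 5th, so the 4th Monday is the 26th — 26 March 2057.
That is not after 27 March 2057, so look at April 2057.
April 2057 starts on a Sunday; its first Monday is the 2nd, so the 4th Monday is the 23rd — 23 April 2057.

23 April 2057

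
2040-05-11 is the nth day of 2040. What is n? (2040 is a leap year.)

132

Days in months before May: 31 + 29 + 31 + 30 = 121.
Plus 11 days into May → day 132.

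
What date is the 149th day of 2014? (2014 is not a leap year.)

January has 31 days (149 − 31 = 118 remain).
February has 28 days (118 − 28 = 90 remain).
March has 31 days (90 − 31 = 59 remain).
April has 30 days (59 − 30 = 29 remain).
29 into May → May 29.

29 May 2014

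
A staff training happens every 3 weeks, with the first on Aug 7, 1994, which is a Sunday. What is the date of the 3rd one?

The 3rd occurrence is 2 intervals after the first: 2 × 21 = 42 days after Aug 7, 1994.
Aug has 31 days — 24 days to the end of Aug leaves 18.
18 days into Sep → Sep 18, 1994.

Sep 18, 1994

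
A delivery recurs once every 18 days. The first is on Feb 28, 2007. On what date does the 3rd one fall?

The 3rd occurrence is 2 intervals after the first: 2 × 18 = 36 days after Feb 28, 2007.
Feb has 28 days — 0 days to the end of Feb leaves 36.
Mar has 31 days (5 left).
5 days into Apr → Apr 5, 2007.

Apr 5, 2007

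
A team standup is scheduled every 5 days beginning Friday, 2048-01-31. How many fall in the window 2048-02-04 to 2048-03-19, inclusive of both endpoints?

9

Occurrences land 5·i days after 2048-01-31 for i = 0, 1, 2, …
2048-02-04 is 4 days after the start; 4 ÷ 5 = 0 remainder 4; since the remainder is 4, round up to i = 1. First occurrence in the window: #2 on 2048-02-05 (1×5 = 5 days in).
2048-03-19 is 48 days after the start; 48 ÷ 5 = 9 remainder 3. Last occurrence in the window: #10 on 2048-03-16.
Occurrences #2 through #10: 9 in total.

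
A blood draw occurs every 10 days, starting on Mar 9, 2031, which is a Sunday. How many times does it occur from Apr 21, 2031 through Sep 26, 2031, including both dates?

Occurrences land 10·i days after Mar 9, 2031 for i = 0, 1, 2, …
Apr 21, 2031 is 43 days after the start; 43 ÷ 10 = 4 remainder 3; since the remainder is 3, round up to i = 5. First occurrence in the window: #6 on Apr 28, 2031 (5×10 = 50 days in).
Sep 26, 2031 is 201 days after the start; 201 ÷ 10 = 20 remainder 1. Last occurrence in the window: #21 on Sep 25, 2031.
Occurrences #6 through #21: 16 in total.

16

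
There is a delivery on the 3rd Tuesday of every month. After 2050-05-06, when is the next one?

2050-05-17

May 2050 starts on a Sunday; its first Tuesday is the 3rd, so the 3rd Tuesday is the 17th — 2050-05-17.
2050-05-17 is after 2050-05-06, so that is the next one.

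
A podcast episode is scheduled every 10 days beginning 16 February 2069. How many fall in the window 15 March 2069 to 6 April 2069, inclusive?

2

Occurrences land 10·i days after 16 February 2069 for i = 0, 1, 2, …
15 March 2069 is 27 days after the start; 27 ÷ 10 = 2 remainder 7; since the remainder is 7, round up to i = 3. First occurrence in the window: #4 on 18 March 2069 (3×10 = 30 days in).
6 April 2069 is 49 days after the start; 49 ÷ 10 = 4 remainder 9. Last occurrence in the window: #5 on 28 March 2069.
Occurrences #4 through #5: 2 in total.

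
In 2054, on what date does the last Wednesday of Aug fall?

Aug 26, 2054

The first Wednesday of Aug 2054 is Aug 5.
Aug 2054 has 31 days. Adding weeks: 5, 12, 19, 26 — the last one ≤ 31 is the 26th.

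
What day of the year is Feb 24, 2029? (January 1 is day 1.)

55

Days in months before Feb: 31 = 31.
Plus 24 days into Feb → day 55.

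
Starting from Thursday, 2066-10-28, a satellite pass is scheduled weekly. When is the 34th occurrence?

The 34th occurrence is 33 intervals after the first: 33 × 7 = 231 days after 2066-10-28.
October has 31 days — 3 days to the end of October leaves 228.
November has 30 days (198 left).
December has 31 days (167 left).
January has 31 days (136 left).
February has 28 days (108 left).
March has 31 days (77 left).
April has 30 days (47 left).
May has 31 days (16 left).
16 days into June → 2067-06-16.

2067-06-16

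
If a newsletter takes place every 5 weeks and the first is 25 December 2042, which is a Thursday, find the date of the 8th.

27 August 2043

The 8th occurrence is 7 intervals after the first: 7 × 35 = 245 days after 25 December 2042.
December has 31 days — 6 days to the end of December leaves 239.
January has 31 days (208 left).
February has 28 days (180 left).
March has 31 days (149 left).
April has 30 days (119 left).
May has 31 days (88 left).
June has 30 days (58 left).
July has 31 days (27 left).
27 days into August → 27 August 2043.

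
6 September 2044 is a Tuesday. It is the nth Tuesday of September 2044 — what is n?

Day 6 falls in week ⌈6/7⌉ of the month.
Days 1–7 hold the 1st Tuesday, 8–14 the 2nd, 15–21 the 3rd, 22–28 the 4th, 29–31 the 5th.
6 is in the range for the 1st.

1st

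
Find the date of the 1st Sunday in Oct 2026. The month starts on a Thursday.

Oct 4, 2026

Oct 2026 begins on a Thursday, so the first Sunday is Oct 4 (3 days later).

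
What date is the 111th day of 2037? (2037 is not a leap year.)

Apr 21, 2037

Jan has 31 days (111 − 31 = 80 remain).
Feb has 28 days (80 − 28 = 52 remain).
Mar has 31 days (52 − 31 = 21 remain).
21 into Apr → Apr 21.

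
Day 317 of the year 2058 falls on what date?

Nov 13, 2058

Jan has 31 days (317 − 31 = 286 remain).
Feb has 28 days (286 − 28 = 258 remain).
Mar has 31 days (258 − 31 = 227 remain).
Apr has 30 days (227 − 30 = 197 remain).
May has 31 days (197 − 31 = 166 remain).
Jun has 30 days (166 − 30 = 136 remain).
Jul has 31 days (136 − 31 = 105 remain).
Aug has 31 days (105 − 31 = 74 remain).
Sep has 30 days (74 − 30 = 44 remain).
Oct has 31 days (44 − 31 = 13 remain).
13 into Nov → Nov 13.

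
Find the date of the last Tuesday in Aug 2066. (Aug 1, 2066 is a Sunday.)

Aug 2066 begins on a Sunday, so the first Tuesday is Aug 3 (2 days later).
Aug 2066 has 31 days. Adding weeks: 3, 10, 17, 24, 31 — the last one ≤ 31 is the 31st.

Aug 31, 2066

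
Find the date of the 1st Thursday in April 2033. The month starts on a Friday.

2033-04-07

April 2033 begins on a Friday, so the first Thursday is April 7 (6 days later).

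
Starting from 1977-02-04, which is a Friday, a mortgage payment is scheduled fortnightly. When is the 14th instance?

The 14th occurrence is 13 intervals after the first: 13 × 14 = 182 days after 1977-02-04.
February has 28 days — 24 days to the end of February leaves 158.
March has 31 days (127 left).
April has 30 days (97 left).
May has 31 days (66 left).
June has 30 days (36 left).
July has 31 days (5 left).
5 days into August → 1977-08-05.

1977-08-05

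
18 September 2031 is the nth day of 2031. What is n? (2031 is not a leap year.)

Days in months before September: 31 + 28 + 31 + 30 + 31 + 30 + 31 + 31 = 243.
Plus 18 days into September → day 261.

261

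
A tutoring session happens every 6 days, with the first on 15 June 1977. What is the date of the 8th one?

27 July 1977

The 8th occurrence is 7 intervals after the first: 7 × 6 = 42 days after 15 June 1977.
June has 30 days — 15 days to the end of June leaves 27.
27 days into July → 27 July 1977.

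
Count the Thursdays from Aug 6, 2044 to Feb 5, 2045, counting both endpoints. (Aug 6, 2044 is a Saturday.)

Aug 6, 2044 is a Saturday; the first Thursday on or after it is Aug 11, 2044 (5 days later).
From Aug 11, 2044 to Feb 5, 2045: 20 + 30 + 31 + 30 + 31 + 31 + 5 = 178 days (rest of Aug, Sep, Oct, Nov, Dec, Jan, Feb).
178 ÷ 7 = 25 full weeks with remainder 3, so 25 more Thursdays after the first → 26.

26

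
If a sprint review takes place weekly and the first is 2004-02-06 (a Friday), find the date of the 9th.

The 9th occurrence is 8 intervals after the first: 8 × 7 = 56 days after 2004-02-06.
February has 29 days — 23 days to the end of February leaves 33.
March has 31 days (2 left).
2 days into April → 2004-04-02.

2004-04-02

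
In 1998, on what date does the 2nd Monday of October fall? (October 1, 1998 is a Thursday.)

October 1998 begins on a Thursday, so the first Monday is October 5 (4 days later).
The 2nd Monday is 1 weeks later: 5 + 7 = 12.

1998-10-12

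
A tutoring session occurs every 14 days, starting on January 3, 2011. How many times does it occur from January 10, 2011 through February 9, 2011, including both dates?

Occurrences land 14·i days after January 3, 2011 for i = 0, 1, 2, …
January 10, 2011 is 7 days after the start; 7 ÷ 14 = 0 remainder 7; since the remainder is 7, round up to i = 1. First occurrence in the window: #2 on January 17, 2011 (1×14 = 14 days in).
February 9, 2011 is 37 days after the start; 37 ÷ 14 = 2 remainder 9. Last occurrence in the window: #3 on January 31, 2011.
Occurrences #2 through #3: 2 in total.

2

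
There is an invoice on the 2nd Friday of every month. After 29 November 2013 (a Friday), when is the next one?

13 December 2013

November 2013 starts on a Friday; its first Friday is the 1st, so the 2nd Friday is the 8th — 8 November 2013.
That is not after 29 November 2013, so look at December 2013.
December 2013 starts on a Sunday; its first Friday is the 6th, so the 2nd Friday is the 13th — 13 December 2013.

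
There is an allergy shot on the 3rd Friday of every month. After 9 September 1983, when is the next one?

September 1983 starts on a Thursday; its first Friday is the 2nd, so the 3rd Friday is the 16th — 16 September 1983.
16 September 1983 is after 9 September 1983, so that is the next one.

16 September 1983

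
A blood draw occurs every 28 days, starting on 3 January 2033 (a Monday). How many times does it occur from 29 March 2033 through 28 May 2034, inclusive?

15

Occurrences land 28·i days after 3 January 2033 for i = 0, 1, 2, …
29 March 2033 is 85 days after the start; 85 ÷ 28 = 3 remainder 1; since the remainder is 1, round up to i = 4. First occurrence in the window: #5 on 25 April 2033 (4×28 = 112 days in).
28 May 2034 is 510 days after the start; 510 ÷ 28 = 18 remainder 6. Last occurrence in the window: #19 on 22 May 2034.
Occurrences #5 through #19: 15 in total.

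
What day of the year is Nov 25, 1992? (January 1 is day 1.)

330

Days in months before Nov: 31 + 29 + 31 + 30 + 31 + 30 + 31 + 31 + 30 + 31 = 305.
Plus 25 days into Nov → day 330.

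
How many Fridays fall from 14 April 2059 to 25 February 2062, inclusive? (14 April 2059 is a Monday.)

150

14 April 2059 is a Monday; the first Friday on or after it is 18 April 2059 (4 days later).
From 18 April 2059 to 25 February 2062: 257 + 366 + 365 + 56 = 1044 days (rest of 2059, 2060, 2061, to 25 February 2062 in 2062).
1044 ÷ 7 = 149 full weeks with remainder 1, so 149 more Fridays after the first → 150.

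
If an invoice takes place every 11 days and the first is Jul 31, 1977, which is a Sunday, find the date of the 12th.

Nov 29, 1977

The 12th occurrence is 11 intervals after the first: 11 × 11 = 121 days after Jul 31, 1977.
Jul has 31 days — 0 days to the end of Jul leaves 121.
Aug has 31 days (90 left).
Sep has 30 days (60 left).
Oct has 31 days (29 left).
29 days into Nov → Nov 29, 1977.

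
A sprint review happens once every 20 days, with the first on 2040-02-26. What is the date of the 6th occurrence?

The 6th occurrence is 5 intervals after the first: 5 × 20 = 100 days after 2040-02-26.
February has 29 days — 3 days to the end of February leaves 97.
March has 31 days (66 left).
April has 30 days (36 left).
May has 31 days (5 left).
5 days into June → 2040-06-05.

2040-06-05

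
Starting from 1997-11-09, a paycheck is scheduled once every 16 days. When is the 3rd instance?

The 3rd occurrence is 2 intervals after the first: 2 × 16 = 32 days after 1997-11-09.
November has 30 days — 21 days to the end of November leaves 11.
11 days into December → 1997-12-11.

1997-12-11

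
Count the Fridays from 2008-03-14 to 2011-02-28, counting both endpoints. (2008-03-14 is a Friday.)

155

2008-03-14 is a Friday; the first Friday on or after it is 2008-03-14.
From 2008-03-14 to 2011-02-28: 292 + 365 + 365 + 59 = 1081 days (rest of 2008, 2009, 2010, to 2011-02-28 in 2011).
1081 ÷ 7 = 154 full weeks with remainder 3, so 154 more Fridays after the first → 155.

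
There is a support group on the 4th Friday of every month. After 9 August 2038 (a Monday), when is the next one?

August 2038 starts on a Sunday; its first Friday is the 6th, so the 4th Friday is the 27th — 27 August 2038.
27 August 2038 is after 9 August 2038, so that is the next one.

27 August 2038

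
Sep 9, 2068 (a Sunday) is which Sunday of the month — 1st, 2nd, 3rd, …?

2nd

Day 9 falls in week ⌈9/7⌉ of the month.
Days 1–7 hold the 1st Sunday, 8–14 the 2nd, 15–21 the 3rd, 22–28 the 4th, 29–31 the 5th.
9 is in the range for the 2nd.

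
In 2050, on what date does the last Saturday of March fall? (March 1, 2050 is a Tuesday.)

March 2050 begins on a Tuesday, so the first Saturday is March 5 (4 days later).
March 2050 has 31 days. Adding weeks: 5, 12, 19, 26 — the last one ≤ 31 is the 26th.

2050-03-26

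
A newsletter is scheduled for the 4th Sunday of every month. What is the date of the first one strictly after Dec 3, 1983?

Dec 1983 starts on a Thursday; its first Sunday is the 4th, so the 4th Sunday is the 25th — Dec 25, 1983.
Dec 25, 1983 is after Dec 3, 1983, so that is the next one.

Dec 25, 1983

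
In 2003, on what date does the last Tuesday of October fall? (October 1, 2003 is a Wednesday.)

October 28, 2003

October 2003 begins on a Wednesday, so the first Tuesday is October 7 (6 days later).
October 2003 has 31 days. Adding weeks: 7, 14, 21, 28 — the last one ≤ 31 is the 28th.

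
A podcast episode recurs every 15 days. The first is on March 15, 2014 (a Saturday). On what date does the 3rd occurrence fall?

The 3rd occurrence is 2 intervals after the first: 2 × 15 = 30 days after March 15, 2014.
March has 31 days — 16 days to the end of March leaves 14.
14 days into April → April 14, 2014.

April 14, 2014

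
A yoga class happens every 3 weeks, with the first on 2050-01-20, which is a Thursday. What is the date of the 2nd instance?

2050-02-10

The 2nd occurrence is 1 interval after the first: 1 × 21 = 21 days after 2050-01-20.
January has 31 days — 11 days to the end of January leaves 10.
10 days into February → 2050-02-10.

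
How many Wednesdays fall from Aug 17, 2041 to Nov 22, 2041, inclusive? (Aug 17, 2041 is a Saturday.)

Aug 17, 2041 is a Saturday; the first Wednesday on or after it is Aug 21, 2041 (4 days later).
From Aug 21, 2041 to Nov 22, 2041: 10 + 30 + 31 + 22 = 93 days (rest of Aug, Sep, Oct, Nov).
93 ÷ 7 = 13 full weeks with remainder 2, so 13 more Wednesdays after the first → 14.

14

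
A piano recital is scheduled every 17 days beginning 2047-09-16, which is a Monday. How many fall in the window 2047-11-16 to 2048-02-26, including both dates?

6

Occurrences land 17·i days after 2047-09-16 for i = 0, 1, 2, …
2047-11-16 is 61 days after the start; 61 ÷ 17 = 3 remainder 10; since the remainder is 10, round up to i = 4. First occurrence in the window: #5 on 2047-11-23 (4×17 = 68 days in).
2048-02-26 is 163 days after the start; 163 ÷ 17 = 9 remainder 10. Last occurrence in the window: #10 on 2048-02-16.
Occurrences #5 through #10: 6 in total.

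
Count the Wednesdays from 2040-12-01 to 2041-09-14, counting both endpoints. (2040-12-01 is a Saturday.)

41

2040-12-01 is a Saturday; the first Wednesday on or after it is 2040-12-05 (4 days later).
From 2040-12-05 to 2041-09-14: 26 + 31 + 28 + 31 + 30 + 31 + 30 + 31 + 31 + 14 = 283 days (rest of December, January, February, March, April, May, June, July, August, September).
283 ÷ 7 = 40 full weeks with remainder 3, so 40 more Wednesdays after the first → 41.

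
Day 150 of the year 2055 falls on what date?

January has 31 days (150 − 31 = 119 remain).
February has 28 days (119 − 28 = 91 remain).
March has 31 days (91 − 31 = 60 remain).
April has 30 days (60 − 30 = 30 remain).
30 into May → May 30.

2055-05-30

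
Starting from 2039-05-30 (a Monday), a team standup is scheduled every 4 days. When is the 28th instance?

The 28th occurrence is 27 intervals after the first: 27 × 4 = 108 days after 2039-05-30.
May has 31 days — 1 day to the end of May leaves 107.
June has 30 days (77 left).
July has 31 days (46 left).
August has 31 days (15 left).
15 days into September → 2039-09-15.

2039-09-15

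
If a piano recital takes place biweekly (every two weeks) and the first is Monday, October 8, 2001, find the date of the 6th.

December 17, 2001

The 6th occurrence is 5 intervals after the first: 5 × 14 = 70 days after October 8, 2001.
October has 31 days — 23 days to the end of October leaves 47.
November has 30 days (17 left).
17 days into December → December 17, 2001.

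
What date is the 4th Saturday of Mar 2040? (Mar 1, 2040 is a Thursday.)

Mar 24, 2040

Mar 2040 begins on a Thursday, so the first Saturday is Mar 3 (2 days later).
The 4th Saturday is 3 weeks later: 3 + 21 = 24.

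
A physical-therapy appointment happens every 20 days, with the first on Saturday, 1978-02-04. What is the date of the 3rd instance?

The 3rd occurrence is 2 intervals after the first: 2 × 20 = 40 days after 1978-02-04.
February has 28 days — 24 days to the end of February leaves 16.
16 days into March → 1978-03-16.

1978-03-16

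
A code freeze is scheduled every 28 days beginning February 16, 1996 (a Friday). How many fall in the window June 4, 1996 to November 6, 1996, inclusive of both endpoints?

6

Occurrences land 28·i days after February 16, 1996 for i = 0, 1, 2, …
June 4, 1996 is 109 days after the start; 109 ÷ 28 = 3 remainder 25; since the remainder is 25, round up to i = 4. First occurrence in the window: #5 on June 7, 1996 (4×28 = 112 days in).
November 6, 1996 is 264 days after the start; 264 ÷ 28 = 9 remainder 12. Last occurrence in the window: #10 on October 25, 1996.
Occurrences #5 through #10: 6 in total.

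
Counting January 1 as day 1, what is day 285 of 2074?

January has 31 days (285 − 31 = 254 remain).
February has 28 days (254 − 28 = 226 remain).
March has 31 days (226 − 31 = 195 remain).
April has 30 days (195 − 30 = 165 remain).
May has 31 days (165 − 31 = 134 remain).
June has 30 days (134 − 30 = 104 remain).
July has 31 days (104 − 31 = 73 remain).
August has 31 days (73 − 31 = 42 remain).
September has 30 days (42 − 30 = 12 remain).
12 into October → October 12.

2074-10-12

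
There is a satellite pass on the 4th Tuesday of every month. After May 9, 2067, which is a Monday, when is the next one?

May 24, 2067

May 2067 starts on a Sunday; its first Tuesday is the 3rd, so the 4th Tuesday is the 24th — May 24, 2067.
May 24, 2067 is after May 9, 2067, so that is the next one.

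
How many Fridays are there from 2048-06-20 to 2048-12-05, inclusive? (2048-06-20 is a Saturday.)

2048-06-20 is a Saturday; the first Friday on or after it is 2048-06-26 (6 days later).
From 2048-06-26 to 2048-12-05: 4 + 31 + 31 + 30 + 31 + 30 + 5 = 162 days (rest of June, July, August, September, October, November, December).
162 ÷ 7 = 23 full weeks with remainder 1, so 23 more Fridays after the first → 24.

24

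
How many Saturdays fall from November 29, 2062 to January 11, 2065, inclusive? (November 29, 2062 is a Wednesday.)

111

November 29, 2062 is a Wednesday; the first Saturday on or after it is December 2, 2062 (3 days later).
From December 2, 2062 to January 11, 2065: 29 + 365 + 366 + 11 = 771 days (rest of 2062, 2063, 2064, to January 11, 2065 in 2065).
771 ÷ 7 = 110 full weeks with remainder 1, so 110 more Saturdays after the first → 111.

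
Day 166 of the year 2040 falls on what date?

Jan has 31 days (166 − 31 = 135 remain).
Feb has 29 days (135 − 29 = 106 remain).
Mar has 31 days (106 − 31 = 75 remain).
Apr has 30 days (75 − 30 = 45 remain).
May has 31 days (45 − 31 = 14 remain).
14 into Jun → Jun 14.

Jun 14, 2040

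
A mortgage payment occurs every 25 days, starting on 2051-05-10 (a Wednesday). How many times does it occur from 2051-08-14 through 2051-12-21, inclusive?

6

Occurrences land 25·i days after 2051-05-10 for i = 0, 1, 2, …
2051-08-14 is 96 days after the start; 96 ÷ 25 = 3 remainder 21; since the remainder is 21, round up to i = 4. First occurrence in the window: #5 on 2051-08-18 (4×25 = 100 days in).
2051-12-21 is 225 days after the start; 225 ÷ 25 = 9 remainder 0. Last occurrence in the window: #10 on 2051-12-21.
Occurrences #5 through #10: 6 in total.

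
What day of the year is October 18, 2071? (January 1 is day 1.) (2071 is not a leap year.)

291

Days in months before October: 31 + 28 + 31 + 30 + 31 + 30 + 31 + 31 + 30 = 273.
Plus 18 days into October → day 291.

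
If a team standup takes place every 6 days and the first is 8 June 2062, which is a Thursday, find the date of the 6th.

8 July 2062

The 6th occurrence is 5 intervals after the first: 5 × 6 = 30 days after 8 June 2062.
June has 30 days — 22 days to the end of June leaves 8.
8 days into July → 8 July 2062.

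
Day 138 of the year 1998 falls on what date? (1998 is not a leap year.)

Jan has 31 days (138 − 31 = 107 remain).
Feb has 28 days (107 − 28 = 79 remain).
Mar has 31 days (79 − 31 = 48 remain).
Apr has 30 days (48 − 30 = 18 remain).
18 into May → May 18.

May 18, 1998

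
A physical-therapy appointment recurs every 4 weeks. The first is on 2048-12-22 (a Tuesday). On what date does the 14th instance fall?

The 14th occurrence is 13 intervals after the first: 13 × 28 = 364 days after 2048-12-22.
December has 31 days — 9 days to the end of December leaves 355.
January has 31 days (324 left).
February has 28 days (296 left).
March has 31 days (265 left).
April has 30 days (235 left).
May has 31 days (204 left).
June has 30 days (174 left).
July has 31 days (143 left).
August has 31 days (112 left).
September has 30 days (82 left).
October has 31 days (51 left).
November has 30 days (21 left).
21 days into December → 2049-12-21.

2049-12-21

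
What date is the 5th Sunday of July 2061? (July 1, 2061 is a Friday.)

31 July 2061

July 2061 begins on a Friday, so the first Sunday is July 3 (2 days later).
The 5th Sunday is 4 weeks later: 3 + 28 = 31.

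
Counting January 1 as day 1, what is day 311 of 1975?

November 7, 1975

January has 31 days (311 − 31 = 280 remain).
February has 28 days (280 − 28 = 252 remain).
March has 31 days (252 − 31 = 221 remain).
April has 30 days (221 − 30 = 191 remain).
May has 31 days (191 − 31 = 160 remain).
June has 30 days (160 − 30 = 130 remain).
July has 31 days (130 − 31 = 99 remain).
August has 31 days (99 − 31 = 68 remain).
September has 30 days (68 − 30 = 38 remain).
October has 31 days (38 − 31 = 7 remain).
7 into November → November 7.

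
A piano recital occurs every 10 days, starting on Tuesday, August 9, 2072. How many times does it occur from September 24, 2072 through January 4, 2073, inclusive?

10

Occurrences land 10·i days after August 9, 2072 for i = 0, 1, 2, …
September 24, 2072 is 46 days after the start; 46 ÷ 10 = 4 remainder 6; since the remainder is 6, round up to i = 5. First occurrence in the window: #6 on September 28, 2072 (5×10 = 50 days in).
January 4, 2073 is 148 days after the start; 148 ÷ 10 = 14 remainder 8. Last occurrence in the window: #15 on December 27, 2072.
Occurrences #6 through #15: 10 in total.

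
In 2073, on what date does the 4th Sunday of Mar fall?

Mar 26, 2073

Mar 2073 begins on a Wednesday, so the first Sunday is Mar 5 (4 days later).
The 4th Sunday is 3 weeks later: 5 + 21 = 26.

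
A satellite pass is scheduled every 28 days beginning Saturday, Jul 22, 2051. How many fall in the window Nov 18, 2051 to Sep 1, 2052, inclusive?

10

Occurrences land 28·i days after Jul 22, 2051 for i = 0, 1, 2, …
Nov 18, 2051 is 119 days after the start; 119 ÷ 28 = 4 remainder 7; since the remainder is 7, round up to i = 5. First occurrence in the window: #6 on Dec 9, 2051 (5×28 = 140 days in).
Sep 1, 2052 is 407 days after the start; 407 ÷ 28 = 14 remainder 15. Last occurrence in the window: #15 on Aug 17, 2052.
Occurrences #6 through #15: 10 in total.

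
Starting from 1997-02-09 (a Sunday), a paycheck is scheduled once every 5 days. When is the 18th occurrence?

1997-05-05

The 18th occurrence is 17 intervals after the first: 17 × 5 = 85 days after 1997-02-09.
February has 28 days — 19 days to the end of February leaves 66.
March has 31 days (35 left).
April has 30 days (5 left).
5 days into May → 1997-05-05.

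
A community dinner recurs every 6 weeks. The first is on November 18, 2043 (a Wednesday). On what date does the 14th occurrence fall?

May 17, 2045

The 14th occurrence is 13 intervals after the first: 13 × 42 = 546 days after November 18, 2043.
November has 30 days — 12 days to the end of November leaves 534.
From end of November to end of 2043 is 31 days (503 left).
2044 has 366 days (137 left).
January has 31 days (106 left).
February has 28 days (78 left).
March has 31 days (47 left).
April has 30 days (17 left).
17 days into May → May 17, 2045.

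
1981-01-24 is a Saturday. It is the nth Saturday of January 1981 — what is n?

Day 24 falls in week ⌈24/7⌉ of the month.
Days 1–7 hold the 1st Saturday, 8–14 the 2nd, 15–21 the 3rd, 22–28 the 4th, 29–31 the 5th.
24 is in the range for the 4th.

4th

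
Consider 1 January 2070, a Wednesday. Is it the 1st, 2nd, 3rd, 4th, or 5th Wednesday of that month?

Day 1 falls in week ⌈1/7⌉ of the month.
Days 1–7 hold the 1st Wednesday, 8–14 the 2nd, 15–21 the 3rd, 22–28 the 4th, 29–31 the 5th.
1 is in the range for the 1st.

1st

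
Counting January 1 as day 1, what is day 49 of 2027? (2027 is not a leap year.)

2027-02-18

January has 31 days (49 − 31 = 18 remain).
18 into February → February 18.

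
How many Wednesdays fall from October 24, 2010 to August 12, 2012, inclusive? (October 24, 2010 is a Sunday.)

94

October 24, 2010 is a Sunday; the first Wednesday on or after it is October 27, 2010 (3 days later).
From October 27, 2010 to August 12, 2012: 65 + 365 + 225 = 655 days (rest of 2010, 2011, to August 12, 2012 in 2012).
655 ÷ 7 = 93 full weeks with remainder 4, so 93 more Wednesdays after the first → 94.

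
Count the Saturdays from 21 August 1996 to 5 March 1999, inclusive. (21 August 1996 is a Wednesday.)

132

21 August 1996 is a Wednesday; the first Saturday on or after it is 24 August 1996 (3 days later).
From 24 August 1996 to 5 March 1999: 129 + 365 + 365 + 64 = 923 days (rest of 1996, 1997, 1998, to 5 March 1999 in 1999).
923 ÷ 7 = 131 full weeks with remainder 6, so 131 more Saturdays after the first → 132.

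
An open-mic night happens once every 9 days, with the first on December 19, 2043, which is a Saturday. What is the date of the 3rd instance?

January 6, 2044

The 3rd occurrence is 2 intervals after the first: 2 × 9 = 18 days after December 19, 2043.
December has 31 days — 12 days to the end of December leaves 6.
6 days into January → January 6, 2044.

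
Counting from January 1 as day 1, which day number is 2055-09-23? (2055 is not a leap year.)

Days in months before September: 31 + 28 + 31 + 30 + 31 + 30 + 31 + 31 = 243.
Plus 23 days into September → day 266.

266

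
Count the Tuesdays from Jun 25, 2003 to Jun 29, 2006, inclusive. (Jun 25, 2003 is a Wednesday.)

157

Jun 25, 2003 is a Wednesday; the first Tuesday on or after it is Jul 1, 2003 (6 days later).
From Jul 1, 2003 to Jun 29, 2006: 183 + 366 + 365 + 180 = 1094 days (rest of 2003, 2004, 2005, to Jun 29, 2006 in 2006).
1094 ÷ 7 = 156 full weeks with remainder 2, so 156 more Tuesdays after the first → 157.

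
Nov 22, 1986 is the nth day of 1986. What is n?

326

Days in months before Nov: 31 + 28 + 31 + 30 + 31 + 30 + 31 + 31 + 30 + 31 = 304.
Plus 22 days into Nov → day 326.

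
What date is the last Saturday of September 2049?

September 2049 begins on a Wednesday, so the first Saturday is September 4 (3 days later).
September 2049 has 30 days. Adding weeks: 4, 11, 18, 25 — the last one ≤ 30 is the 25th.

2049-09-25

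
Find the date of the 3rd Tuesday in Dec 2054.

Dec 15, 2054

Dec 2054 begins on a Tuesday, so the first Tuesday is Dec 1.
The 3rd Tuesday is 2 weeks later: 1 + 14 = 15.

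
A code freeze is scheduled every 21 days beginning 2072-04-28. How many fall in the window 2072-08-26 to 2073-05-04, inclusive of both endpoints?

12

Occurrences land 21·i days after 2072-04-28 for i = 0, 1, 2, …
2072-08-26 is 120 days after the start; 120 ÷ 21 = 5 remainder 15; since the remainder is 15, round up to i = 6. First occurrence in the window: #7 on 2072-09-01 (6×21 = 126 days in).
2073-05-04 is 371 days after the start; 371 ÷ 21 = 17 remainder 14. Last occurrence in the window: #18 on 2073-04-20.
Occurrences #7 through #18: 12 in total.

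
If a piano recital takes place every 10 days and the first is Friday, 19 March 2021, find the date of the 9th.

7 June 2021

The 9th occurrence is 8 intervals after the first: 8 × 10 = 80 days after 19 March 2021.
March has 31 days — 12 days to the end of March leaves 68.
April has 30 days (38 left).
May has 31 days (7 left).
7 days into June → 7 June 2021.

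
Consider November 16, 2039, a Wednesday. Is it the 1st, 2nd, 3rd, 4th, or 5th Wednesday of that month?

Day 16 falls in week ⌈16/7⌉ of the month.
Days 1–7 hold the 1st Wednesday, 8–14 the 2nd, 15–21 the 3rd, 22–28 the 4th, 29–31 the 5th.
16 is in the range for the 3rd.

3rd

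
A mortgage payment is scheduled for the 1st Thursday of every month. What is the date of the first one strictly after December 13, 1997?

December 1997 starts on a Monday, so its 1st Thursday is December 4, 1997 (3 days in).
That is not after December 13, 1997, so look at January 1998.
January 1998 starts on a Thursday, so its 1st Thursday is January 1, 1998.

January 1, 1998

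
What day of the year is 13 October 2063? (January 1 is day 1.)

Days in months before October: 31 + 28 + 31 + 30 + 31 + 30 + 31 + 31 + 30 = 273.
Plus 13 days into October → day 286.

286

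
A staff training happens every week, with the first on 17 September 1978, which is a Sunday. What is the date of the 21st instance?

4 February 1979

The 21st occurrence is 20 intervals after the first: 20 × 7 = 140 days after 17 September 1978.
September has 30 days — 13 days to the end of September leaves 127.
October has 31 days (96 left).
November has 30 days (66 left).
December has 31 days (35 left).
January has 31 days (4 left).
4 days into February → 4 February 1979.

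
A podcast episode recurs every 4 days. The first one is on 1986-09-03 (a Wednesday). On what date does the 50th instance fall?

The 50th occurrence is 49 intervals after the first: 49 × 4 = 196 days after 1986-09-03.
September has 30 days — 27 days to the end of September leaves 169.
October has 31 days (138 left).
November has 30 days (108 left).
December has 31 days (77 left).
January has 31 days (46 left).
February has 28 days (18 left).
18 days into March → 1987-03-18.

1987-03-18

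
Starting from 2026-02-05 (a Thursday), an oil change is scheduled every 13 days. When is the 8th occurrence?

2026-05-07

The 8th occurrence is 7 intervals after the first: 7 × 13 = 91 days after 2026-02-05.
February has 28 days — 23 days to the end of February leaves 68.
March has 31 days (37 left).
April has 30 days (7 left).
7 days into May → 2026-05-07.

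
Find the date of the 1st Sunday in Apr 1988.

Apr 3, 1988

Apr 1988 begins on a Friday, so the first Sunday is Apr 3 (2 days later).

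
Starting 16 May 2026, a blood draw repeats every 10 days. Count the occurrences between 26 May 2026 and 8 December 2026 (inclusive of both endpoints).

20

Occurrences land 10·i days after 16 May 2026 for i = 0, 1, 2, …
26 May 2026 is 10 days after the start; 10 ÷ 10 = 1 remainder 0. First occurrence in the window: #2 on 26 May 2026 (1×10 = 10 days in).
8 December 2026 is 206 days after the start; 206 ÷ 10 = 20 remainder 6. Last occurrence in the window: #21 on 2 December 2026.
Occurrences #2 through #21: 20 in total.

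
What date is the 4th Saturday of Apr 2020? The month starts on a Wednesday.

Apr 2020 begins on a Wednesday, so the first Saturday is Apr 4 (3 days later).
The 4th Saturday is 3 weeks later: 4 + 21 = 25.

Apr 25, 2020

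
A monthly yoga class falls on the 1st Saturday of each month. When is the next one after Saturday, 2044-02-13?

February 2044 starts on a Monday, so its 1st Saturday is 2044-02-06 (5 days in).
That is not after 2044-02-13, so look at March 2044.
March 2044 starts on a Tuesday, so its 1st Saturday is 2044-03-05 (4 days in).

2044-03-05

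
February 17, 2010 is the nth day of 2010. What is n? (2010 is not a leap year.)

Days in months before February: 31 = 31.
Plus 17 days into February → day 48.

48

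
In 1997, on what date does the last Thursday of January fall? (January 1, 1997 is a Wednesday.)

January 1997 begins on a Wednesday, so the first Thursday is January 2 (1 day later).
January 1997 has 31 days. Adding weeks: 2, 9, 16, 23, 30 — the last one ≤ 31 is the 30th.

30 January 1997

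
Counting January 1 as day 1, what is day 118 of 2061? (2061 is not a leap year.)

April 28, 2061

January has 31 days (118 − 31 = 87 remain).
February has 28 days (87 − 28 = 59 remain).
March has 31 days (59 − 31 = 28 remain).
28 into April → April 28.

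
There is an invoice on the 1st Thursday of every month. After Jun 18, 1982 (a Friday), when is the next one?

Jul 1, 1982

Jun 1982 starts on a Tuesday, so its 1st Thursday is Jun 3, 1982 (2 days in).
That is not after Jun 18, 1982, so look at Jul 1982.
Jul 1982 starts on a Thursday, so its 1st Thursday is Jul 1, 1982.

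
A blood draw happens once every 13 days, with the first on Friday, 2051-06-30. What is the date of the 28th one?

The 28th occurrence is 27 intervals after the first: 27 × 13 = 351 days after 2051-06-30.
June has 30 days — 0 days to the end of June leaves 351.
July has 31 days (320 left).
August has 31 days (289 left).
September has 30 days (259 left).
October has 31 days (228 left).
November has 30 days (198 left).
December has 31 days (167 left).
January has 31 days (136 left).
February has 29 days (107 left).
March has 31 days (76 left).
April has 30 days (46 left).
May has 31 days (15 left).
15 days into June → 2052-06-15.

2052-06-15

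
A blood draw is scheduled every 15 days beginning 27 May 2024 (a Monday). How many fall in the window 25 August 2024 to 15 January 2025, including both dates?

Occurrences land 15·i days after 27 May 2024 for i = 0, 1, 2, …
25 August 2024 is 90 days after the start; 90 ÷ 15 = 6 remainder 0. First occurrence in the window: #7 on 25 August 2024 (6×15 = 90 days in).
15 January 2025 is 233 days after the start; 233 ÷ 15 = 15 remainder 8. Last occurrence in the window: #16 on 7 January 2025.
Occurrences #7 through #16: 10 in total.

10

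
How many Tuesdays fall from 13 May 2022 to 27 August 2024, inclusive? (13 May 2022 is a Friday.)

120

13 May 2022 is a Friday; the first Tuesday on or after it is 17 May 2022 (4 days later).
From 17 May 2022 to 27 August 2024: 228 + 365 + 240 = 833 days (rest of 2022, 2023, to 27 August 2024 in 2024).
833 ÷ 7 = 119 full weeks with remainder 0, so 119 more Tuesdays after the first → 120.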